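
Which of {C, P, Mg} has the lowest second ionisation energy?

Mg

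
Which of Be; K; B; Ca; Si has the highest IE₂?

Consider each +1 ion: Be⁺ still has 1 valence electron; K⁺ is the bare [Ar] core; B⁺ still has 2 valence electrons; Ca⁺ still has 1 valence electron; Si⁺ still has 3 valence electrons.
Breaking into a closed-shell core is much more expensive than removing a leftover valence electron — K has the largest IE_2 here.
Valence configurations: Be⁺ [He]2s¹, B⁺ [He]2s², Ca⁺ [Ar]4s¹, Si⁺ [Ne]3s²3p¹.
Approximate IE_2 values (kJ/mol): Be 1757, K 3052, B 2427, Ca 1145, Si 1577.
Putting it together, IE_2: Ca < Si < Be < B < K.

K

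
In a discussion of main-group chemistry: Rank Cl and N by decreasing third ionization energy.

N > Cl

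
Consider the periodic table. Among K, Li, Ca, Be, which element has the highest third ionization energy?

Be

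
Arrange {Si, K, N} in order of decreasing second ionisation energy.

K > N > Si

The second ionization energy removes an electron from the +1 ion. For each element: Si⁺ still has 3 valence electrons; K⁺ is the bare [Ar] core; N⁺ still has 4 valence electrons.
Core electrons are held far more tightly than valence electrons, so K tops the IE_2 order.
Valence configurations: Si⁺ [Ne]3s²3p¹, N⁺ [He]2s²2p².
The numbers (kJ/mol): Si 1577, K 3052, N 2856.
Overall IE_2 order: Si < N < K.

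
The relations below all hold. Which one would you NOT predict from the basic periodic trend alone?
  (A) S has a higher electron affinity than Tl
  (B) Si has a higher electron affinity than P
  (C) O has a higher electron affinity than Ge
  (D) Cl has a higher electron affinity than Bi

The general trend: electron affinity increases across a period and decreases down a group.
(A) S (period 3, group 16) vs Tl (period 6, group 13): the stated order agrees with the simple trend.
(B) Si (period 3, group 14) vs P (period 3, group 15): the stated order contradicts the simple trend.
(C) O (period 2, group 16) vs Ge (period 4, group 14): the stated order agrees with the simple trend.
(D) Cl (period 3, group 17) vs Bi (period 6, group 15): the stated order agrees with the simple trend.
The exception is (B): adding an electron to P's half-filled 3p³ is unfavourable, so Si (3p²) has the more exothermic EA.

(B)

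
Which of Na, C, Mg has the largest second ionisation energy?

Consider each +1 ion: Na⁺ is the bare [Ne] core; C⁺ still has 3 valence electrons; Mg⁺ still has 1 valence electron.
Pulling an electron out of a noble-gas core costs far more than removing a remaining valence electron, so Na sits at the high end of IE_2.
Valence configurations: C⁺ [He]2s²2p¹, Mg⁺ [Ne]3s¹.
Approximate IE_2 values (kJ/mol): Na 4562, C 2353, Mg 1451.
Putting it together, IE_2: Mg < C < Na.

Na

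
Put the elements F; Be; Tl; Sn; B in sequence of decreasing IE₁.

F > Be > B > Sn > Tl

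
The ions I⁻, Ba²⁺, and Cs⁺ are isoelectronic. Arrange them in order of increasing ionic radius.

Ba²⁺ < Cs⁺ < I⁻

All of these have 54 electrons, so size is governed by nuclear charge alone: the more protons, the stronger the pull on the same electron cloud, and the smaller the ion.
Nuclear charges: Ba²⁺ (Z=56), Cs⁺ (Z=55), I⁻ (Z=53).
Smallest to largest: Ba²⁺ < Cs⁺ < I⁻.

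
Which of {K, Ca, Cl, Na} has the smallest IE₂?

The second ionization energy removes an electron from the +1 ion. For each element: K⁺ is the bare [Ar] core; Ca⁺ still has 1 valence electron; Cl⁺ still has 6 valence electrons; Na⁺ is the bare [Ne] core.
Core electrons are held far more tightly than valence electrons, so K and Na top the IE_2 order.
Valence configurations: Ca⁺ [Ar]4s¹, Cl⁺ [Ne]3s²3p⁴.
The numbers (kJ/mol): K 3052, Ca 1145, Cl 2298, Na 4562.
Putting it together, IE_2: Ca < Cl < K < Na.

Ca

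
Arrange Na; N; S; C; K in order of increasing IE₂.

S, C, N, K, Na

The second ionization energy removes an electron from the +1 ion. For each element: Na⁺ is the bare [Ne] core; N⁺ still has 4 valence electrons; S⁺ still has 5 valence electrons; C⁺ still has 3 valence electrons; K⁺ is the bare [Ar] core.
Core electrons are held far more tightly than valence electrons, so K and Na top the IE_2 order.
Valence configurations: N⁺ [He]2s²2p², S⁺ [Ne]3s²3p³, C⁺ [He]2s²2p¹.
Tabulated IE_2 (kJ/mol): Na 4562, N 2856, S 2252, C 2353, K 3052.
Overall IE_2 order: S < C < N < K < Na.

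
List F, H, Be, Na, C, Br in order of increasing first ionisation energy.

Removing the outermost electron gets harder across a period and easier down a group.
Here both period and group differ, so the two effects have to be weighed against each other.
Be > Na: both effects reinforce here, so Be is clearly the higher of the two.
C > Be: both are in period 2; the period trend gives C the larger value.
Br > C: the two effects oppose for this pair; the across-period effect wins (1140 vs 1086 kJ/mol).
H > Br: the two effects oppose for this pair; the down-group effect wins (1312 vs 1140 kJ/mol).
F > H: the two effects oppose for this pair; the across-period effect wins (1681 vs 1312 kJ/mol).
Approximate values (kJ/mol): H 1312, Be 900, C 1086, F 1681, Na 496, Br 1140.
So from lowest to highest: Na < Be < C < Br < H < F.

Na < Be < C < Br < H < F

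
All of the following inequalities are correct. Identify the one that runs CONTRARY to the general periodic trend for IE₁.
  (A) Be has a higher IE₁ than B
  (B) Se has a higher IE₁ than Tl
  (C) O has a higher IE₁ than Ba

(A)

The general trend: IE₁ increases across a period and decreases down a group.
(A) Be (period 2, group 2) vs B (period 2, group 13): the stated order contradicts the simple trend.
(B) Se (period 4, group 16) vs Tl (period 6, group 13): the stated order agrees with the simple trend.
(C) O (period 2, group 16) vs Ba (period 6, group 2): the stated order agrees with the simple trend.
The exception is (A): removing B's lone 2p electron is easier than breaking Be's filled 2s².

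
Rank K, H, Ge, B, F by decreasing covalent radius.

K, Ge, B, F, H

Across a period the added protons contract the valence shell; down a group each new principal shell makes the atom larger.
These span different periods and groups, so the two trends combine.
F > H: period and group pull opposite ways; the down-group shift dominates (64 vs 32 pm).
B > F: B lies to the left of F in period 2, so the across-period effect alone puts B larger.
Ge > B: the two effects oppose for this pair; the down-group effect wins (121 vs 85 pm).
K > Ge: K lies to the left of Ge in period 4, so the across-period effect alone puts K larger.
Approximate values (pm): H 32, B 85, F 64, K 196, Ge 121.
So from largest to smallest: K > Ge > B > F > H.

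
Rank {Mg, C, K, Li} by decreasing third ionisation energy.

The third ionization energy removes an electron from the +2 ion. For each element: Mg²⁺ is the bare [Ne] core; C²⁺ still has 2 valence electrons; K²⁺ is already 1 electron into the core; Li²⁺ is already 1 electron into the core.
Usually core removal costs more than valence removal, but here the competition is close: a tightly held n=2 valence electron can cost more to remove than an n=3 core electron, so the actual values have to decide it.
Tabulated IE_3 (kJ/mol): Mg 7733, C 4620, K 4420, Li 11815.
So the third ionization energies run K < C < Mg < Li.

Li, Mg, C, K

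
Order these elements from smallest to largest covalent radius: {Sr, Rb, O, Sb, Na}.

O < Sb < Na < Sr < Rb

O is in period 2, group 16; Na is in period 3, group 1; Rb is in period 5, group 1; Sr is in period 5, group 2; Sb is in period 5, group 15.
Atomic radius shrinks across a period as nuclear charge pulls the same shell inward, and grows down a group as new shells are added.
Neither a single period nor a single group — weigh both effects.
Sb > O: relative to O, both the across-period and down-group shifts push Sb's atomic radius up.
Na > Sb: the two effects oppose for this pair; the across-period effect wins (155 vs 140 pm).
Sr > Na: the two effects oppose for this pair; the down-group effect wins (185 vs 155 pm).
Rb > Sr: both are in period 5; the period trend gives Rb the larger value.
Approximate values (pm): O 63, Na 155, Rb 210, Sr 185, Sb 140.
So from smallest to largest: O < Sb < Na < Sr < Rb.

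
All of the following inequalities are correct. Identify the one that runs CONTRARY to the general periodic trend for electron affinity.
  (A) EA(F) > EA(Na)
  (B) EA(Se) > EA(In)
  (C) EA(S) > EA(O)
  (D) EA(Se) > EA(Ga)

(C)

The general trend: electron affinity increases across a period and decreases down a group.
(A) F (period 2, group 17) vs Na (period 3, group 1): the stated order agrees with the simple trend.
(B) Se (period 4, group 16) vs In (period 5, group 13): the stated order agrees with the simple trend.
(C) S (period 3, group 16) vs O (period 2, group 16): the stated order contradicts the simple trend.
(D) Se (period 4, group 16) vs Ga (period 4, group 13): the stated order agrees with the simple trend.
The exception is (C): the compact 2p subshell of O repels the added electron more than S's larger 3p does.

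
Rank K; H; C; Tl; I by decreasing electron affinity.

I, C, H, K, Tl

H is in period 1, group 1; C is in period 2, group 14; K is in period 4, group 1; I is in period 5, group 17; Tl is in period 6, group 13.
Atoms with high Z_eff and room in the valence shell (especially the halogens) have the most exothermic electron affinities.
These span different periods and groups, so the two trends combine.
K > Tl: the two effects oppose for this pair; the down-group effect wins (48 vs 19 kJ/mol).
H > K: they share group 1; the group trend gives H the larger value.
C > H: period and group pull opposite ways; the across-period shift dominates (122 vs 73 kJ/mol).
I > C: period and group pull opposite ways; the across-period shift dominates (295 vs 122 kJ/mol).
Tabulated electron affinity (kJ/mol): H 73, C 122, K 48, I 295, Tl 19.
So from highest to lowest: I > C > H > K > Tl.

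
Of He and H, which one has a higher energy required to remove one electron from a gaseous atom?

He

IE₁ increases left→right with effective nuclear charge and decreases top→bottom as the valence shell moves farther out.
All lie in period 1, so first ionization energy increases left to right.
So He has the higher energy required to remove one electron from a gaseous atom (He > H).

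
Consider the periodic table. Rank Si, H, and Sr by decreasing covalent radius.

H is in period 1, group 1; Si is in period 3, group 14; Sr is in period 5, group 2.
Radius decreases left→right (rising Z_eff, same n) and increases top→bottom (higher n).
Here both period and group differ, so the two effects have to be weighed against each other.
Si > H: period and group pull opposite ways; the down-group shift dominates (116 vs 32 pm).
Sr > Si: both effects reinforce here, so Sr is clearly the larger of the two.
For reference (pm): H 32, Si 116, Sr 185.
So from largest to smallest: Sr > Si > H.

Sr > Si > H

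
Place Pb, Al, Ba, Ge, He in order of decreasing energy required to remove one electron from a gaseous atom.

He, Ge, Pb, Al, Ba

He is in period 1, group 18; Al is in period 3, group 13; Ge is in period 4, group 14; Ba is in period 6, group 2; Pb is in period 6, group 14.
Across a period the outer electron is held more tightly (higher IE₁); down a group it sits in a higher shell, more shielded, and comes off more easily.
These span different periods and groups, so the two trends combine.
Al > Ba: both effects reinforce here, so Al is clearly the higher of the two.
Pb > Al: the two effects oppose for this pair; the across-period effect wins (716 vs 578 kJ/mol).
Ge > Pb: Ge sits above Pb in group 14, so the down-group effect alone puts Ge higher.
He > Ge: both effects reinforce here, so He is clearly the higher of the two.
Tabulated first ionization energy (kJ/mol): He 2372, Al 578, Ge 762, Ba 503, Pb 716.
So from highest to lowest: He > Ge > Pb > Al > Ba.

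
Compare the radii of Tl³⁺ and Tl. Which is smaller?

Tl³⁺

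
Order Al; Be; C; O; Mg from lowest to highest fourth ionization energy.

Consider each +3 ion: Al³⁺ is the bare [Ne] core; Be³⁺ is already 1 electron into the core; C³⁺ still has 1 valence electron; O³⁺ still has 3 valence electrons; Mg³⁺ is already 1 electron into the core.
Breaking into a closed-shell core is much more expensive than removing a leftover valence electron — Mg, Al and Be have the largest IE_4 here.
Valence configurations: C³⁺ [He]2s¹, O³⁺ [He]2s²2p¹.
Tabulated IE_4 (kJ/mol): Al 11577, Be 21007, C 6223, O 7469, Mg 10543.
Hence IE_4: C < O < Mg < Al < Be.

C, O, Mg, Al, Be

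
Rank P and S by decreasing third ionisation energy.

IE_3 is the cost of taking one more electron from the +2 cation: P²⁺ still has 3 valence electrons; S²⁺ still has 4 valence electrons.
All are still removing valence electrons, so compare the +2 ions as you would atoms: IE_3 generally rises across a period (higher Z_eff) and falls down a group (larger shell), subject to the usual subshell exceptions.
Valence configurations: P²⁺ [Ne]3s²3p¹, S²⁺ [Ne]3s²3p².
The numbers (kJ/mol): P 2914, S 3357.
Hence IE_3: P < S.

S > P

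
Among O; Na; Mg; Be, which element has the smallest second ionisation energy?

Mg

IE_2 is the cost of taking one more electron from the +1 cation: O⁺ still has 5 valence electrons; Na⁺ is the bare [Ne] core; Mg⁺ still has 1 valence electron; Be⁺ still has 1 valence electron.
Core electrons are held far more tightly than valence electrons, so Na tops the IE_2 order.
Valence configurations: O⁺ [He]2s²2p³, Mg⁺ [Ne]3s¹, Be⁺ [He]2s¹.
Tabulated IE_2 (kJ/mol): O 3388, Na 4562, Mg 1451, Be 1757.
Putting it together, IE_2: Mg < Be < O < Na.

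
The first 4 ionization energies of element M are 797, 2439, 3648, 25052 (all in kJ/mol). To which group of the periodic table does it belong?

Look for the largest jump between consecutive ionization energies: IE4/IE3 ≈ 6.9, far larger than any earlier ratio.
That jump marks the point where a core electron is being removed. So the atom has 3 valence electrons.
A main-group element with 3 valence electrons is in group 13.

Group 13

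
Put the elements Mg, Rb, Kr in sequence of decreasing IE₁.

Kr > Mg > Rb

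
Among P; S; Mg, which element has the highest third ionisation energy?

Mg

Consider each +2 ion: P²⁺ still has 3 valence electrons; S²⁺ still has 4 valence electrons; Mg²⁺ is the bare [Ne] core.
Pulling an electron out of a noble-gas core costs far more than removing a remaining valence electron, so Mg sits at the high end of IE_3.
Valence configurations: P²⁺ [Ne]3s²3p¹, S²⁺ [Ne]3s²3p².
Tabulated IE_3 (kJ/mol): P 2914, S 3357, Mg 7733.
Putting it together, IE_3: P < S < Mg.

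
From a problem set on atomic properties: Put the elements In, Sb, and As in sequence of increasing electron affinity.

As is in period 4, group 15; In is in period 5, group 13; Sb is in period 5, group 15.
EA tends to increase across a period and decrease down a group, though the pattern is less regular than for IE or radius.
Neither a single period nor a single group — weigh both effects.
As > In: relative to In, both the across-period and down-group shifts push As's electron affinity up.
Sb > As: this pair runs against the simple trend — see the exception note.
Note the exception: Sb has a higher electron affinity than As, contrary to the simple trend — both are half-filled np³, but the pairing/repulsion penalty for the added electron shrinks as the p orbitals become larger and more diffuse down the group, and for Sb that outweighs the weaker nuclear attraction.
Tabulated electron affinity (kJ/mol): As 78, In 29, Sb 103.
So from lowest to highest: In < As < Sb.

In < As < Sb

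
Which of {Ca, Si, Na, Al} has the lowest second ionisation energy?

The second ionization energy removes an electron from the +1 ion. For each element: Ca⁺ still has 1 valence electron; Si⁺ still has 3 valence electrons; Na⁺ is the bare [Ne] core; Al⁺ still has 2 valence electrons.
Core electrons are held far more tightly than valence electrons, so Na tops the IE_2 order.
Valence configurations: Ca⁺ [Ar]4s¹, Si⁺ [Ne]3s²3p¹, Al⁺ [Ne]3s².
Si⁺ loses a lone 3p electron whereas Al⁺ must break into a filled 3s² pair, so IE_2(Al) > IE_2(Si) even though Si has the higher nuclear charge.
The numbers (kJ/mol): Ca 1145, Si 1577, Na 4562, Al 1817.
Overall IE_2 order: Ca < Si < Al < Na.

Ca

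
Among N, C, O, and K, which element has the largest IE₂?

O

The second ionization energy removes an electron from the +1 ion. For each element: N⁺ still has 4 valence electrons; C⁺ still has 3 valence electrons; O⁺ still has 5 valence electrons; K⁺ is the bare [Ar] core.
Usually core removal costs more than valence removal, but here the competition is close: a tightly held n=2 valence electron can cost more to remove than an n=3 core electron, so the actual values have to decide it.
Valence configurations: N⁺ [He]2s²2p², C⁺ [He]2s²2p¹, O⁺ [He]2s²2p³.
Tabulated IE_2 (kJ/mol): N 2856, C 2353, O 3388, K 3052.
Hence IE_2: C < N < K < O.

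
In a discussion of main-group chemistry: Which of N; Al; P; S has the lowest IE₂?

Consider each +1 ion: N⁺ still has 4 valence electrons; Al⁺ still has 2 valence electrons; P⁺ still has 4 valence electrons; S⁺ still has 5 valence electrons.
All are still removing valence electrons, so compare the +1 ions as you would atoms: IE_2 generally rises across a period (higher Z_eff) and falls down a group (larger shell), subject to the usual subshell exceptions.
Valence configurations: N⁺ [He]2s²2p², Al⁺ [Ne]3s², P⁺ [Ne]3s²3p², S⁺ [Ne]3s²3p³.
The numbers (kJ/mol): N 2856, Al 1817, P 1907, S 2252.
Putting it together, IE_2: Al < P < S < N.

Al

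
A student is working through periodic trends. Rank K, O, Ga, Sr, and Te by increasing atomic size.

O < Ga < Te < Sr < K

O is in period 2, group 16; K is in period 4, group 1; Ga is in period 4, group 13; Sr is in period 5, group 2; Te is in period 5, group 16.
Moving right in a period, electrons are added to the same shell under a stronger nuclear pull, so atoms get smaller; moving down, a new shell is opened and atoms get larger.
These span different periods and groups, so the two trends combine.
Ga > O: relative to O, both the across-period and down-group shifts push Ga's atomic radius up.
Te > Ga: the two effects oppose for this pair; the down-group effect wins (136 vs 124 pm).
Sr > Te: both are in period 5; the period trend gives Sr the larger value.
K > Sr: period and group pull opposite ways; the across-period shift dominates (196 vs 185 pm).
Tabulated atomic radius (pm): O 63, K 196, Ga 124, Sr 185, Te 136.
So from smallest to largest: O < Ga < Te < Sr < K.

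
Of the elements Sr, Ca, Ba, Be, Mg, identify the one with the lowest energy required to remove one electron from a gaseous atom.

Ba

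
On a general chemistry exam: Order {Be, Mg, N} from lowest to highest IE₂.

Mg < Be < N

The second ionization energy removes an electron from the +1 ion. For each element: Be⁺ still has 1 valence electron; Mg⁺ still has 1 valence electron; N⁺ still has 4 valence electrons.
All are still removing valence electrons, so compare the +1 ions as you would atoms: IE_2 generally rises across a period (higher Z_eff) and falls down a group (larger shell), subject to the usual subshell exceptions.
Valence configurations: Be⁺ [He]2s¹, Mg⁺ [Ne]3s¹, N⁺ [He]2s²2p².
The numbers (kJ/mol): Be 1757, Mg 1451, N 2856.
Overall IE_2 order: Mg < Be < N.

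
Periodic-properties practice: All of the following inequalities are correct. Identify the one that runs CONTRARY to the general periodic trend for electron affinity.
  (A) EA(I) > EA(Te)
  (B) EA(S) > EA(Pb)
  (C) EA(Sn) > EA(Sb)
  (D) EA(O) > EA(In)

The general trend: electron affinity increases across a period and decreases down a group.
(A) I (period 5, group 17) vs Te (period 5, group 16): the stated order agrees with the simple trend.
(B) S (period 3, group 16) vs Pb (period 6, group 14): the stated order agrees with the simple trend.
(C) Sn (period 5, group 14) vs Sb (period 5, group 15): the stated order contradicts the simple trend.
(D) O (period 2, group 16) vs In (period 5, group 13): the stated order agrees with the simple trend.
The exception is (C): adding an electron to Sb's half-filled 5p³ is unfavourable, so Sn has the more exothermic EA.

(C)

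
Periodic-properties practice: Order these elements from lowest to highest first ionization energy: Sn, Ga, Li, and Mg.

Li < Ga < Sn < Mg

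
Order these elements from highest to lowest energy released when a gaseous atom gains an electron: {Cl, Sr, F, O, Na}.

Cl > F > O > Na > Sr

Atoms with high Z_eff and room in the valence shell (especially the halogens) have the most exothermic electron affinities.
These span different periods and groups, so the two trends combine.
Na > Sr: period and group pull opposite ways; the down-group shift dominates (53 vs 5 kJ/mol).
O > Na: both effects reinforce here, so O is clearly the higher of the two.
F > O: F lies to the right of O in period 2, so the across-period effect alone puts F higher.
Cl > F: this pair runs against the simple trend — see the exception note.
Note the exception: Cl has a higher electron affinity than F, contrary to the simple trend — F's small 2p subshell makes the incoming electron feel strong e⁻–e⁻ repulsion, so Cl actually releases more energy on gaining an electron.
Tabulated electron affinity (kJ/mol): O 141, F 328, Na 53, Cl 349, Sr 5.
So from highest to lowest: Cl > F > O > Na > Sr.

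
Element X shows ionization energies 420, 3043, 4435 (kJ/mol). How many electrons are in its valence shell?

1

Look for the largest jump between consecutive ionization energies: IE2/IE1 ≈ 7.2, far larger than any earlier ratio.
That jump marks the point where a core electron is being removed. So the atom has 1 valence electron.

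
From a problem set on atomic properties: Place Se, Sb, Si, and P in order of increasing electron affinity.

Si is in period 3, group 14; P is in period 3, group 15; Se is in period 4, group 16; Sb is in period 5, group 15.
EA tends to increase across a period and decrease down a group, though the pattern is less regular than for IE or radius.
These span different periods and groups, so the two trends combine.
Sb > P: this pair runs against the simple trend — see the exception note.
Si > Sb: the two effects oppose for this pair; the down-group effect wins (134 vs 103 kJ/mol).
Se > Si: period and group pull opposite ways; the across-period shift dominates (195 vs 134 kJ/mol).
Note the exception: Sb has a higher electron affinity than P, contrary to the simple trend — both are half-filled np³, but the pairing/repulsion penalty for the added electron shrinks as the p orbitals become larger and more diffuse down the group, and for Sb that outweighs the weaker nuclear attraction.
Note the exception: Si has a higher electron affinity than P, contrary to the simple trend — adding an electron to P's half-filled 3p³ is unfavourable, so Si (3p²) has the more exothermic EA.
For reference (kJ/mol): Si 134, P 72, Se 195, Sb 103.
So from lowest to highest: P < Sb < Si < Se.

P < Sb < Si < Se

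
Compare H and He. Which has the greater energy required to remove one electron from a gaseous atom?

H is in period 1, group 1; He is in period 1, group 18.
IE₁ increases left→right with effective nuclear charge and decreases top→bottom as the valence shell moves farther out.
All lie in period 1, so first ionization energy increases left to right.
So He has the greater energy required to remove one electron from a gaseous atom (He > H).

He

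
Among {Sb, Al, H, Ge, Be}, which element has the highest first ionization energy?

H is in period 1, group 1; Be is in period 2, group 2; Al is in period 3, group 13; Ge is in period 4, group 14; Sb is in period 5, group 15.
First ionization energy rises across a period (greater Z_eff holds electrons more tightly) and falls down a group (valence electrons are farther from the nucleus).
These sit on a diagonal, where the across-period and down-group effects partly cancel.
Ge > Al: the two effects oppose for this pair; the across-period effect wins (762 vs 578 kJ/mol).
Sb > Ge: period and group pull opposite ways; the across-period shift dominates (831 vs 762 kJ/mol).
Be > Sb: the two effects oppose for this pair; the down-group effect wins (900 vs 831 kJ/mol).
H > Be: period and group pull opposite ways; the down-group shift dominates (1312 vs 900 kJ/mol).
Approximate values (kJ/mol): H 1312, Be 900, Al 578, Ge 762, Sb 831.
The highest first ionization energy among these belongs to H.

H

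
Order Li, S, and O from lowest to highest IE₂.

After 1 electron has been removed, what remains? Li⁺ is the bare [He] core; S⁺ still has 5 valence electrons; O⁺ still has 5 valence electrons.
Core electrons are held far more tightly than valence electrons, so Li tops the IE_2 order.
Valence configurations: S⁺ [Ne]3s²3p³, O⁺ [He]2s²2p³.
Tabulated IE_2 (kJ/mol): Li 7298, S 2252, O 3388.
Hence IE_2: S < O < Li.

S < O < Li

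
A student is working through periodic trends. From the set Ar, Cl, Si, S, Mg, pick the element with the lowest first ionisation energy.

Mg is in period 3, group 2; Si is in period 3, group 14; S is in period 3, group 16; Cl is in period 3, group 17; Ar is in period 3, group 18.
IE₁ increases left→right with effective nuclear charge and decreases top→bottom as the valence shell moves farther out.
All lie in period 3, so first ionization energy increases left to right.
The lowest first ionisation energy among these belongs to Mg.

Mg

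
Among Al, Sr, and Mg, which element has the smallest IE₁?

Sr

Mg is in period 3, group 2; Al is in period 3, group 13; Sr is in period 5, group 2.
First ionization energy rises across a period (greater Z_eff holds electrons more tightly) and falls down a group (valence electrons are farther from the nucleus).
Neither a single period nor a single group — weigh both effects.
Al > Sr: relative to Sr, both the across-period and down-group shifts push Al's first ionization energy up.
Mg > Al: this pair runs against the simple trend — see the exception note.
Note the exception: Mg has a higher first ionization energy than Al, contrary to the simple trend — Al's single 3p electron is easier to remove than one from Mg's filled 3s².
For reference (kJ/mol): Mg 738, Al 578, Sr 550.
The smallest IE₁ among these belongs to Sr.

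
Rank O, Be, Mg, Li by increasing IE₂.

After 1 electron has been removed, what remains? O⁺ still has 5 valence electrons; Be⁺ still has 1 valence electron; Mg⁺ still has 1 valence electron; Li⁺ is the bare [He] core.
Pulling an electron out of a noble-gas core costs far more than removing a remaining valence electron, so Li sits at the high end of IE_2.
Valence configurations: O⁺ [He]2s²2p³, Be⁺ [He]2s¹, Mg⁺ [Ne]3s¹.
Approximate IE_2 values (kJ/mol): O 3388, Be 1757, Mg 1451, Li 7298.
Overall IE_2 order: Mg < Be < O < Li.

Mg < Be < O < Li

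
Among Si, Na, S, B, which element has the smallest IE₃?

Si

After 2 electrons have been removed, what remains? Si²⁺ still has 2 valence electrons; Na²⁺ is already 1 electron into the core; S²⁺ still has 4 valence electrons; B²⁺ still has 1 valence electron.
Pulling an electron out of a noble-gas core costs far more than removing a remaining valence electron, so Na sits at the high end of IE_3.
Valence configurations: Si²⁺ [Ne]3s², S²⁺ [Ne]3s²3p², B²⁺ [He]2s¹.
The numbers (kJ/mol): Si 3232, Na 6910, S 3357, B 3660.
Hence IE_3: Si < S < B < Na.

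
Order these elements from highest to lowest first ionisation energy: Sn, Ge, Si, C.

C > Si > Ge > Sn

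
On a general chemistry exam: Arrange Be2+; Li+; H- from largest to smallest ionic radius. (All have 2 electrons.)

All of these have 2 electrons, so size is governed by nuclear charge alone: the more protons, the stronger the pull on the same electron cloud, and the smaller the ion.
Nuclear charges: Be2+ (Z=4), Li+ (Z=3), H- (Z=1).
Largest to smallest: H- > Li+ > Be2+.

H- > Li+ > Be2+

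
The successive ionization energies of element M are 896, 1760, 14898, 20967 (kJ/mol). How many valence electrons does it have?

2

Look for the largest jump between consecutive ionization energies: IE3/IE2 ≈ 8.5, far larger than any earlier ratio.
That jump marks the point where a core electron is being removed. So the atom has 2 valence electrons.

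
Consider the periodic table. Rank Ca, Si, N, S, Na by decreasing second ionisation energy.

Na, N, S, Si, Ca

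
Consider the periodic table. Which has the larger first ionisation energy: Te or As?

As

As is in period 4, group 15; Te is in period 5, group 16.
Across a period the outer electron is held more tightly (higher IE₁); down a group it sits in a higher shell, more shielded, and comes off more easily.
These sit on a diagonal, where the across-period and down-group effects partly cancel.
As > Te: the two effects oppose for this pair; the down-group effect wins (947 vs 869 kJ/mol).
Approximate values (kJ/mol): As 947, Te 869.
So As has the larger first ionisation energy (As > Te).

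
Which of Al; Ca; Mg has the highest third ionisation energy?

IE_3 is the cost of taking one more electron from the +2 cation: Al²⁺ still has 1 valence electron; Ca²⁺ is the bare [Ar] core; Mg²⁺ is the bare [Ne] core.
Breaking into a closed-shell core is much more expensive than removing a leftover valence electron — Ca and Mg have the largest IE_3 here.
Approximate IE_3 values (kJ/mol): Al 2745, Ca 4912, Mg 7733.
Putting it together, IE_3: Al < Ca < Mg.

Mg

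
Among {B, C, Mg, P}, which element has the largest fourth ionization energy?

B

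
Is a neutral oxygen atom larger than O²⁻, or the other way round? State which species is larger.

Forming O²⁻ adds 2 electrons to O. More electron–electron repulsion in the same shell, with unchanged nuclear charge, lets the cloud expand.
An anion is larger than its parent atom: O²⁻ > O.

O²⁻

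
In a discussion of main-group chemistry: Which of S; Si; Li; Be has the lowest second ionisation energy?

Si

IE_2 is the cost of taking one more electron from the +1 cation: S⁺ still has 5 valence electrons; Si⁺ still has 3 valence electrons; Li⁺ is the bare [He] core; Be⁺ still has 1 valence electron.
Core electrons are held far more tightly than valence electrons, so Li tops the IE_2 order.
Valence configurations: S⁺ [Ne]3s²3p³, Si⁺ [Ne]3s²3p¹, Be⁺ [He]2s¹.
Approximate IE_2 values (kJ/mol): S 2252, Si 1577, Li 7298, Be 1757.
Putting it together, IE_2: Si < Be < S < Li.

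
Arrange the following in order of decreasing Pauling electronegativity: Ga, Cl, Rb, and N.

Cl > N > Ga > Rb

N is in period 2, group 15; Cl is in period 3, group 17; Ga is in period 4, group 13; Rb is in period 5, group 1.
Smaller atoms with higher effective nuclear charge are more electronegative.
Here both period and group differ, so the two effects have to be weighed against each other.
Ga > Rb: both effects reinforce here, so Ga is clearly the higher of the two.
N > Ga: relative to Ga, both the across-period and down-group shifts push N's electronegativity up.
Cl > N: the two effects oppose for this pair; the across-period effect wins (3.16 vs 3.04).
For reference (Pauling): N 3.04, Cl 3.16, Ga 1.81, Rb 0.82.
So from highest to lowest: Cl > N > Ga > Rb.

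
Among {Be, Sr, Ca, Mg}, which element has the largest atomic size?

Radius decreases left→right (rising Z_eff, same n) and increases top→bottom (higher n).
All are in group 2, so atomic radius increases down the group.
The largest atomic size among these belongs to Sr.

Sr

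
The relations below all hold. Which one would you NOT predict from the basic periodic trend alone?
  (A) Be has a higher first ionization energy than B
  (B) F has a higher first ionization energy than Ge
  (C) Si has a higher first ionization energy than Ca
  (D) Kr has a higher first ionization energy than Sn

(A)

The general trend: first ionization energy increases across a period and decreases down a group.
(A) Be (period 2, group 2) vs B (period 2, group 13): the stated order contradicts the simple trend.
(B) F (period 2, group 17) vs Ge (period 4, group 14): the stated order agrees with the simple trend.
(C) Si (period 3, group 14) vs Ca (period 4, group 2): the stated order agrees with the simple trend.
(D) Kr (period 4, group 18) vs Sn (period 5, group 14): the stated order agrees with the simple trend.
The exception is (A): removing B's lone 2p electron is easier than breaking Be's filled 2s².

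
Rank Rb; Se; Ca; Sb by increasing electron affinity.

EA tends to increase across a period and decrease down a group, though the pattern is less regular than for IE or radius.
Neither a single period nor a single group — weigh both effects.
Rb > Ca: this pair runs against the simple trend — see the exception note.
Sb > Rb: both are in period 5; the period trend gives Sb the larger value.
Se > Sb: relative to Sb, both the across-period and down-group shifts push Se's electron affinity up.
Note the exception: Rb has a higher electron affinity than Ca, contrary to the simple trend — adding an electron to Ca (ns²) has to open a new, higher-energy np subshell, which is unfavourable.
Tabulated electron affinity (kJ/mol): Ca 2, Se 195, Rb 47, Sb 103.
So from lowest to highest: Ca < Rb < Sb < Se.

Ca < Rb < Sb < Se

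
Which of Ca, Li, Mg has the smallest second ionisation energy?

The second ionization energy removes an electron from the +1 ion. For each element: Ca⁺ still has 1 valence electron; Li⁺ is the bare [He] core; Mg⁺ still has 1 valence electron.
Breaking into a closed-shell core is much more expensive than removing a leftover valence electron — Li has the largest IE_2 here.
Valence configurations: Ca⁺ [Ar]4s¹, Mg⁺ [Ne]3s¹.
Approximate IE_2 values (kJ/mol): Ca 1145, Li 7298, Mg 1451.
Overall IE_2 order: Ca < Mg < Li.

Ca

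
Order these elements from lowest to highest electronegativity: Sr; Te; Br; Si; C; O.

Sr, Si, Te, C, Br, O

Electronegativity increases across a period and decreases down a group, tracking effective nuclear charge and atomic size.
Neither a single period nor a single group — weigh both effects.
Si > Sr: both effects reinforce here, so Si is clearly the higher of the two.
Te > Si: the two effects oppose for this pair; the across-period effect wins (2.10 vs 1.90).
C > Te: the two effects oppose for this pair; the down-group effect wins (2.55 vs 2.10).
Br > C: the two effects oppose for this pair; the across-period effect wins (2.96 vs 2.55).
O > Br: period and group pull opposite ways; the down-group shift dominates (3.44 vs 2.96).
Approximate values (Pauling): C 2.55, O 3.44, Si 1.90, Br 2.96, Sr 0.95, Te 2.10.
So from lowest to highest: Sr < Si < Te < C < Br < O.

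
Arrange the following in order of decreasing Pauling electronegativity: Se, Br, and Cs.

Br, Se, Cs

Se is in period 4, group 16; Br is in period 4, group 17; Cs is in period 6, group 1.
Smaller atoms with higher effective nuclear charge are more electronegative.
Here both period and group differ, so the two effects have to be weighed against each other.
Se > Cs: relative to Cs, both the across-period and down-group shifts push Se's electronegativity up.
Br > Se: Br lies to the right of Se in period 4, so the across-period effect alone puts Br higher.
Approximate values (Pauling): Se 2.55, Br 2.96, Cs 0.79.
So from highest to lowest: Br > Se > Cs.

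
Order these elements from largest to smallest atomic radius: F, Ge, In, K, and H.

Radius decreases left→right (rising Z_eff, same n) and increases top→bottom (higher n).
These span different periods and groups, so the two trends combine.
F > H: period and group pull opposite ways; the down-group shift dominates (64 vs 32 pm).
Ge > F: relative to F, both the across-period and down-group shifts push Ge's atomic radius up.
In > Ge: both effects reinforce here, so In is clearly the larger of the two.
K > In: period and group pull opposite ways; the across-period shift dominates (196 vs 142 pm).
Approximate values (pm): H 32, F 64, K 196, Ge 121, In 142.
So from largest to smallest: K > In > Ge > F > H.

K > In > Ge > F > H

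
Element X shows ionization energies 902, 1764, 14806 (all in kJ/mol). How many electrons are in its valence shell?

Look for the largest jump between consecutive ionization energies: IE3/IE2 ≈ 8.4, far larger than any earlier ratio.
That jump marks the point where a core electron is being removed. So the atom has 2 valence electrons.

2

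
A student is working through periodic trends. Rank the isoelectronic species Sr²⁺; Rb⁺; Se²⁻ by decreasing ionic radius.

Se²⁻, Rb⁺, Sr²⁺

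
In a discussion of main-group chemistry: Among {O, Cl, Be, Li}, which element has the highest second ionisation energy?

Consider each +1 ion: O⁺ still has 5 valence electrons; Cl⁺ still has 6 valence electrons; Be⁺ still has 1 valence electron; Li⁺ is the bare [He] core.
Core electrons are held far more tightly than valence electrons, so Li tops the IE_2 order.
Valence configurations: O⁺ [He]2s²2p³, Cl⁺ [Ne]3s²3p⁴, Be⁺ [He]2s¹.
Tabulated IE_2 (kJ/mol): O 3388, Cl 2298, Be 1757, Li 7298.
Overall IE_2 order: Be < Cl < O < Li.

Li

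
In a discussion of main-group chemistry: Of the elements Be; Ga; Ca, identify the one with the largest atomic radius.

Ca

Be is in period 2, group 2; Ca is in period 4, group 2; Ga is in period 4, group 13.
Radius decreases left→right (rising Z_eff, same n) and increases top→bottom (higher n).
Here both period and group differ, so the two effects have to be weighed against each other.
Ga > Be: the two effects oppose for this pair; the down-group effect wins (124 vs 102 pm).
Ca > Ga: Ca lies to the left of Ga in period 4, so the across-period effect alone puts Ca larger.
Approximate values (pm): Be 102, Ca 171, Ga 124.
The largest atomic radius among these belongs to Ca.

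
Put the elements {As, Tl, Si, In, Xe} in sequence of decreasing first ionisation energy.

Xe > As > Si > Tl > In

Si is in period 3, group 14; As is in period 4, group 15; In is in period 5, group 13; Xe is in period 5, group 18; Tl is in period 6, group 13.
Across a period the outer electron is held more tightly (higher IE₁); down a group it sits in a higher shell, more shielded, and comes off more easily.
Neither a single period nor a single group — weigh both effects.
Tl > In: this pair runs against the simple trend — see the exception note.
Si > Tl: both effects reinforce here, so Si is clearly the higher of the two.
As > Si: period and group pull opposite ways; the across-period shift dominates (947 vs 786 kJ/mol).
Xe > As: period and group pull opposite ways; the across-period shift dominates (1170 vs 947 kJ/mol).
Note the exception: Tl has a higher first ionization energy than In, contrary to the simple trend — relativistic 6s stabilisation and poor 4f/5d shielding distort the trend for the heavy p-block elements.
Approximate values (kJ/mol): Si 786, As 947, In 558, Xe 1170, Tl 589.
So from highest to lowest: Xe > As > Si > Tl > In.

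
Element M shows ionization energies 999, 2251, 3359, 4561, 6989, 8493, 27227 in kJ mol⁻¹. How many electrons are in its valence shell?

Look for the largest jump between consecutive ionization energies: IE7/IE6 ≈ 3.2, far larger than any earlier ratio.
That jump marks the point where a core electron is being removed. So the atom has 6 valence electrons.

6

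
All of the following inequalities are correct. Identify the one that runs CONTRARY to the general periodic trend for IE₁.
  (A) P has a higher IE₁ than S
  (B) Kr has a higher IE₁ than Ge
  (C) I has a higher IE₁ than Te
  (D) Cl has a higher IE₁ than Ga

The general trend: IE₁ increases across a period and decreases down a group.
(A) P (period 3, group 15) vs S (period 3, group 16): the stated order contradicts the simple trend.
(B) Kr (period 4, group 18) vs Ge (period 4, group 14): the stated order agrees with the simple trend.
(C) I (period 5, group 17) vs Te (period 5, group 16): the stated order agrees with the simple trend.
(D) Cl (period 3, group 17) vs Ga (period 4, group 13): the stated order agrees with the simple trend.
The exception is (A): S (3p⁴) ionizes more easily than half-filled P (3p³) because the paired 3p electron in S is pushed out by e⁻–e⁻ repulsion.

(A)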